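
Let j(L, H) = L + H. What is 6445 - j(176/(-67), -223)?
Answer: 446932/67 ≈ 6670.6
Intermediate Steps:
j(L, H) = H + L
6445 - j(176/(-67), -223) = 6445 - (-223 + 176/(-67)) = 6445 - (-223 + 176*(-1/67)) = 6445 - (-223 - 176/67) = 6445 - 1*(-15117/67) = 6445 + 15117/67 = 446932/67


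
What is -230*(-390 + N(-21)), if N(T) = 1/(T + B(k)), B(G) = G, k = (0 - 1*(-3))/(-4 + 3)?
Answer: 1076515/12 ≈ 89710.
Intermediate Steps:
k = -3 (k = (0 + 3)/(-1) = 3*(-1) = -3)
N(T) = 1/(-3 + T) (N(T) = 1/(T - 3) = 1/(-3 + T))
-230*(-390 + N(-21)) = -230*(-390 + 1/(-3 - 21)) = -230*(-390 + 1/(-24)) = -230*(-390 - 1/24) = -230*(-9361)/24 = -1*(-1076515/12) = 1076515/12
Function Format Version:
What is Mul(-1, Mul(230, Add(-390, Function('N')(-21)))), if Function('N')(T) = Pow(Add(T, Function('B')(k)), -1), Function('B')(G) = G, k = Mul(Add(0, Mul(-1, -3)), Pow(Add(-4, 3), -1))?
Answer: Rational(1076515, 12) ≈ 89710.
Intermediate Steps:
k = -3 (k = Mul(Add(0, 3), Pow(-1, -1)) = Mul(3, -1) = -3)
Function('N')(T) = Pow(Add(-3, T), -1) (Function('N')(T) = Pow(Add(T, -3), -1) = Pow(Add(-3, T), -1))
Mul(-1, Mul(230, Add(-390, Function('N')(-21)))) = Mul(-1, Mul(230, Add(-390, Pow(Add(-3, -21), -1)))) = Mul(-1, Mul(230, Add(-390, Pow(-24, -1)))) = Mul(-1, Mul(230, Add(-390, Rational(-1, 24)))) = Mul(-1, Mul(230, Rational(-9361, 24))) = Mul(-1, Rational(-1076515, 12)) = Rational(1076515, 12)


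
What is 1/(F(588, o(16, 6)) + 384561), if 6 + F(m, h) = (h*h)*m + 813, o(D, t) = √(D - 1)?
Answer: 1/394188 ≈ 2.5369e-6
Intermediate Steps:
o(D, t) = √(-1 + D)
F(m, h) = 807 + m*h² (F(m, h) = -6 + ((h*h)*m + 813) = -6 + (h²*m + 813) = -6 + (m*h² + 813) = -6 + (813 + m*h²) = 807 + m*h²)
1/(F(588, o(16, 6)) + 384561) = 1/((807 + 588*(√(-1 + 16))²) + 384561) = 1/((807 + 588*(√15)²) + 384561) = 1/((807 + 588*15) + 384561) = 1/((807 + 8820) + 384561) = 1/(9627 + 384561) = 1/394188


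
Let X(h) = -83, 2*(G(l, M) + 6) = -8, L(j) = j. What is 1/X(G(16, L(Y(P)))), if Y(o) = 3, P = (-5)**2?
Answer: -1/83 ≈ -0.012048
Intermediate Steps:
P = 25
G(l, M) = -10 (G(l, M) = -6 + (1/2)*(-8) = -6 - 4 = -10)
1/X(G(16, L(Y(P)))) = 1/(-83) = -1/83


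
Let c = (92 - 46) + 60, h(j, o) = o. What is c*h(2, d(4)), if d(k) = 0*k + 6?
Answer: 636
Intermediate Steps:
d(k) = 6 (d(k) = 0 + 6 = 6)
c = 106 (c = 46 + 60 = 106)
c*h(2, d(4)) = 106*6 = 636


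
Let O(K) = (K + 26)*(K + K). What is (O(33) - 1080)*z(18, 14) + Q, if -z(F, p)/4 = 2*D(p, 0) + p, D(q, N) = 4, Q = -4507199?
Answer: -4754831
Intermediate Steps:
O(K) = 2*K*(26 + K) (O(K) = (26 + K)*(2*K) = 2*K*(26 + K))
z(F, p) = -32 - 4*p (z(F, p) = -4*(2*4 + p) = -4*(8 + p) = -32 - 4*p)
(O(33) - 1080)*z(18, 14) + Q = (2*33*(26 + 33) - 1080)*(-32 - 4*14) - 4507199 = (2*33*59 - 1080)*(-32 - 56) - 4507199 = (3894 - 1080)*(-88) - 4507199 = 2814*(-88) - 4507199 = -247632 - 4507199 = -4754831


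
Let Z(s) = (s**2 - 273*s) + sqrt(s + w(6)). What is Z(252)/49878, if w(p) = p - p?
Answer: -294/2771 + sqrt(7)/8313 ≈ -0.10578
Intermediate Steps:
w(p) = 0
Z(s) = sqrt(s) + s**2 - 273*s (Z(s) = (s**2 - 273*s) + sqrt(s + 0) = (s**2 - 273*s) + sqrt(s) = sqrt(s) + s**2 - 273*s)
Z(252)/49878 = (sqrt(252) + 252**2 - 273*252)/49878 = (6*sqrt(7) + 63504 - 68796)*(1/49878) = (-5292 + 6*sqrt(7))*(1/49878) = -294/2771 + sqrt(7)/8313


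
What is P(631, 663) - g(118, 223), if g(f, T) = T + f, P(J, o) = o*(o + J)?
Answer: 857581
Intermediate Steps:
P(J, o) = o*(J + o)
P(631, 663) - g(118, 223) = 663*(631 + 663) - (223 + 118) = 663*1294 - 1*341 = 857922 - 341 = 857581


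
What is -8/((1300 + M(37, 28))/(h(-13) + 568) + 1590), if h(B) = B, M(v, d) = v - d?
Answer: -4440/883759 ≈ -0.0050240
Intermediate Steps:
-8/((1300 + M(37, 28))/(h(-13) + 568) + 1590) = -8/((1300 + (37 - 1*28))/(-13 + 568) + 1590) = -8/((1300 + (37 - 28))/555 + 1590) = -8/((1300 + 9)*(1/555) + 1590) = -8/(1309*(1/555) + 1590) = -8/(1309/555 + 1590) = -8/(883759/555) = (555/883759)*(-8) = -4440/883759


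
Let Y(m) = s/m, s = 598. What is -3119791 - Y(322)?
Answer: -21838550/7 ≈ -3.1198e+6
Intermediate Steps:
Y(m) = 598/m
-3119791 - Y(322) = -3119791 - 598/322 = -3119791 - 1*13/7 = -3119791 - 13/7 = -21838550/7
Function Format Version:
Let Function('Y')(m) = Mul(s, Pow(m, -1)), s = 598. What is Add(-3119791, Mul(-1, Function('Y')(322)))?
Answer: Rational(-21838550, 7) ≈ -3.1198e+6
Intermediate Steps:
Function('Y')(m) = Mul(598, Pow(m, -1))
Add(-3119791, Mul(-1, Function('Y')(322))) = Add(-3119791, Mul(-1, Mul(598, Pow(322, -1)))) = Add(-3119791, Mul(-1, Mul(598, Rational(1, 322)))) = Add(-3119791, Mul(-1, Rational(13, 7))) = Add(-3119791, Rational(-13, 7)) = Rational(-21838550, 7)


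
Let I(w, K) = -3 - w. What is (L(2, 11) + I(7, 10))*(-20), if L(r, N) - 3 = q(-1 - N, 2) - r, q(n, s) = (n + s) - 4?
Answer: 460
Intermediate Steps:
q(n, s) = -4 + n + s
L(r, N) = -N - r (L(r, N) = 3 + ((-4 + (-1 - N) + 2) - r) = 3 + ((-3 - N) - r) = 3 + (-3 - N - r) = -N - r)
(L(2, 11) + I(7, 10))*(-20) = ((-1*11 - 1*2) + (-3 - 1*7))*(-20) = ((-11 - 2) + (-3 - 7))*(-20) = (-13 - 10)*(-20) = -23*(-20) = 460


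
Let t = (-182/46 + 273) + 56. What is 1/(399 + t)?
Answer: 23/16653 ≈ 0.0013811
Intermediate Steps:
t = 7476/23 (t = (-182*1/46 + 273) + 56 = (-91/23 + 273) + 56 = 6188/23 + 56 = 7476/23 ≈ 325.04)
1/(399 + t) = 1/(399 + 7476/23) = 1/(16653/23) = 23/16653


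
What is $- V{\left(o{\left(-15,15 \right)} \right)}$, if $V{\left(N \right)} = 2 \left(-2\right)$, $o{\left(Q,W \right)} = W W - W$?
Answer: $4$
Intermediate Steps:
$o{\left(Q,W \right)} = W^{2} - W$
$V{\left(N \right)} = -4$
$- V{\left(o{\left(-15,15 \right)} \right)} = \left(-1\right) \left(-4\right) = 4$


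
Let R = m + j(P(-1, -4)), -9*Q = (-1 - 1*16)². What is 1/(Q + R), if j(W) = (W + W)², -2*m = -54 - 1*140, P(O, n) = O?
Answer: 9/620 ≈ 0.014516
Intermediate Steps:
m = 97 (m = -(-54 - 1*140)/2 = -(-54 - 140)/2 = -½*(-194) = 97)
j(W) = 4*W² (j(W) = (2*W)² = 4*W²)
Q = -289/9 (Q = -(-1 - 1*16)²/9 = -(-1 - 16)²/9 = -⅑*(-17)² = -⅑*289 = -289/9 ≈ -32.111)
R = 101 (R = 97 + 4*(-1)² = 97 + 4*1 = 97 + 4 = 101)
1/(Q + R) = 1/(-289/9 + 101) = 1/(620/9) = 9/620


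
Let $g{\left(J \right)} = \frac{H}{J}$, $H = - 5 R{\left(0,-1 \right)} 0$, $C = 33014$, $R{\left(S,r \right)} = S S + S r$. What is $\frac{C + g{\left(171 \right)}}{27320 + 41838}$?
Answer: $\frac{16507}{34579} \approx 0.47737$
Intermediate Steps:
$R{\left(S,r \right)} = S^{2} + S r$
$H = 0$ ($H = - 5 \cdot 0 \left(0 - 1\right) 0 = - 5 \cdot 0 \left(-1\right) 0 = \left(-5\right) 0 \cdot 0 = 0 \cdot 0 = 0$)
$g{\left(J \right)} = 0$ ($g{\left(J \right)} = \frac{0}{J} = 0$)
$\frac{C + g{\left(171 \right)}}{27320 + 41838} = \frac{33014 + 0}{27320 + 41838} = \frac{33014}{69158} = 33014 \cdot \frac{1}{69158} = \frac{16507}{34579}$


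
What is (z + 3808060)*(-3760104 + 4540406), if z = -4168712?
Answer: -281417476904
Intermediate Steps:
(z + 3808060)*(-3760104 + 4540406) = (-4168712 + 3808060)*(-3760104 + 4540406) = -360652*780302 = -281417476904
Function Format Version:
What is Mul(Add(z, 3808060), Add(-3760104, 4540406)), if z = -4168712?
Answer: -281417476904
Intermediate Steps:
Mul(Add(z, 3808060), Add(-3760104, 4540406)) = Mul(Add(-4168712, 3808060), Add(-3760104, 4540406)) = Mul(-360652, 780302) = -281417476904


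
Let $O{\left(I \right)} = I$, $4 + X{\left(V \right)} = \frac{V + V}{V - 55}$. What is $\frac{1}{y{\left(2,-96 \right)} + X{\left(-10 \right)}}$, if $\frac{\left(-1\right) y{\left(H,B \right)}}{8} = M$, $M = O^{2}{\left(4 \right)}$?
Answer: $- \frac{13}{1712} \approx -0.0075935$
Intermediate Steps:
$X{\left(V \right)} = -4 + \frac{2 V}{-55 + V}$ ($X{\left(V \right)} = -4 + \frac{V + V}{V - 55} = -4 + \frac{2 V}{-55 + V}$)
$M = 16$ ($M = 4^{2} = 16$)
$y{\left(H,B \right)} = -128$ ($y{\left(H,B \right)} = \left(-8\right) 16 = -128$)
$\frac{1}{y{\left(2,-96 \right)} + X{\left(-10 \right)}} = \frac{1}{-128 + \frac{2 \left(110 - -10\right)}{-55 - 10}} = \frac{1}{-128 + \frac{2 \left(110 + 10\right)}{-65}} = \frac{1}{-128 + 2 \left(- \frac{1}{65}\right) 120} = \frac{1}{-128 - \frac{48}{13}} = \frac{1}{- \frac{1712}{13}} = - \frac{13}{1712}$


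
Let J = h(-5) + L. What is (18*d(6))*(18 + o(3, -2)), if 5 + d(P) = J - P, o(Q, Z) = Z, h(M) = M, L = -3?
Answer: -5472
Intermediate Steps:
J = -8 (J = -5 - 3 = -8)
d(P) = -13 - P (d(P) = -5 + (-8 - P) = -13 - P)
(18*d(6))*(18 + o(3, -2)) = (18*(-13 - 1*6))*(18 - 2) = (18*(-13 - 6))*16 = (18*(-19))*16 = -342*16 = -5472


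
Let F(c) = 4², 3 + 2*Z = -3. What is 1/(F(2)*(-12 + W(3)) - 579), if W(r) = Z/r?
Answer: -1/787 ≈ -0.0012706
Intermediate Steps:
Z = -3 (Z = -3/2 + (½)*(-3) = -3/2 - 3/2 = -3)
F(c) = 16
W(r) = -3/r
1/(F(2)*(-12 + W(3)) - 579) = 1/(16*(-12 - 3/3) - 579) = 1/(16*(-12 - 3*⅓) - 579) = 1/(16*(-12 - 1) - 579) = 1/(16*(-13) - 579) = 1/(-208 - 579) = 1/(-787) = -1/787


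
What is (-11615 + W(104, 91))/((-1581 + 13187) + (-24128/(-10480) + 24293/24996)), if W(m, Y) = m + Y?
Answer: -186972579600/190071448163 ≈ -0.98370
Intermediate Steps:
W(m, Y) = Y + m
(-11615 + W(104, 91))/((-1581 + 13187) + (-24128/(-10480) + 24293/24996)) = (-11615 + (91 + 104))/((-1581 + 13187) + (-24128/(-10480) + 24293/24996)) = (-11615 + 195)/(11606 + (-24128*(-1/10480) + 24293*(1/24996))) = -11420/(11606 + (1508/655 + 24293/24996)) = -11420/(11606 + 53605883/16372380) = -11420/190071448163/16372380 = -11420*16372380/190071448163 = -186972579600/190071448163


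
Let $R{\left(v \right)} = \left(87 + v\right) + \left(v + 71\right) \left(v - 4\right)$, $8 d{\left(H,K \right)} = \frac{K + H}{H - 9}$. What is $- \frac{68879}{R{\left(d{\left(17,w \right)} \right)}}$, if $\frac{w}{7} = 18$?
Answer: $\frac{282128384}{164127} \approx 1719.0$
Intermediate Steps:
$w = 126$ ($w = 7 \cdot 18 = 126$)
$d{\left(H,K \right)} = \frac{H + K}{8 \left(-9 + H\right)}$ ($d{\left(H,K \right)} = \frac{\left(K + H\right) \frac{1}{H - 9}}{8} = \frac{\left(H + K\right) \frac{1}{-9 + H}}{8} = \frac{\frac{1}{-9 + H} \left(H + K\right)}{8} = \frac{H + K}{8 \left(-9 + H\right)}$)
$R{\left(v \right)} = 87 + v + \left(-4 + v\right) \left(71 + v\right)$ ($R{\left(v \right)} = \left(87 + v\right) + \left(71 + v\right) \left(-4 + v\right) = \left(87 + v\right) + \left(-4 + v\right) \left(71 + v\right) = 87 + v + \left(-4 + v\right) \left(71 + v\right)$)
$- \frac{68879}{R{\left(d{\left(17,w \right)} \right)}} = - \frac{68879}{-197 + \left(\frac{17 + 126}{8 \left(-9 + 17\right)}\right)^{2} + 68 \frac{17 + 126}{8 \left(-9 + 17\right)}} = - \frac{68879}{-197 + \left(\frac{1}{8} \cdot \frac{1}{8} \cdot 143\right)^{2} + 68 \cdot \frac{1}{8} \cdot \frac{1}{8} \cdot 143} = - \frac{68879}{-197 + \left(\frac{143}{64}\right)^{2} + 68 \cdot \frac{143}{64}} = - \frac{68879}{-197 + \frac{20449}{4096} + \frac{2431}{16}} = - \frac{68879}{- \frac{164127}{4096}} = \left(-68879\right) \left(- \frac{4096}{164127}\right) = \frac{282128384}{164127}$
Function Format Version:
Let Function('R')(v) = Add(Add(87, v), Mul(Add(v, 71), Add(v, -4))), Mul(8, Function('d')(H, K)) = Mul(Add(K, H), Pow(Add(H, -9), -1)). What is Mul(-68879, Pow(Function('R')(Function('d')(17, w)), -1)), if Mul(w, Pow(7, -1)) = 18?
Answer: Rational(282128384, 164127) ≈ 1719.0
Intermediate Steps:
w = 126 (w = Mul(7, 18) = 126)
Function('d')(H, K) = Mul(Rational(1, 8), Pow(Add(-9, H), -1), Add(H, K)) (Function('d')(H, K) = Mul(Rational(1, 8), Mul(Add(K, H), Pow(Add(H, -9), -1))) = Mul(Rational(1, 8), Mul(Add(H, K), Pow(Add(-9, H), -1))) = Mul(Rational(1, 8), Mul(Pow(Add(-9, H), -1), Add(H, K))) = Mul(Rational(1, 8), Pow(Add(-9, H), -1), Add(H, K)))
Function('R')(v) = Add(87, v, Mul(Add(-4, v), Add(71, v))) (Function('R')(v) = Add(Add(87, v), Mul(Add(71, v), Add(-4, v))) = Add(Add(87, v), Mul(Add(-4, v), Add(71, v))) = Add(87, v, Mul(Add(-4, v), Add(71, v))))
Mul(-68879, Pow(Function('R')(Function('d')(17, w)), -1)) = Mul(-68879, Pow(Add(-197, Pow(Mul(Rational(1, 8), Pow(Add(-9, 17), -1), Add(17, 126)), 2), Mul(68, Mul(Rational(1, 8), Pow(Add(-9, 17), -1), Add(17, 126)))), -1)) = Mul(-68879, Pow(Add(-197, Pow(Mul(Rational(1, 8), Pow(8, -1), 143), 2), Mul(68, Mul(Rational(1, 8), Pow(8, -1), 143))), -1)) = Mul(-68879, Pow(Add(-197, Pow(Mul(Rational(1, 8), Rational(1, 8), 143), 2), Mul(68, Mul(Rational(1, 8), Rational(1, 8), 143))), -1)) = Mul(-68879, Pow(Add(-197, Pow(Rational(143, 64), 2), Mul(68, Rational(143, 64))), -1)) = Mul(-68879, Pow(Add(-197, Rational(20449, 4096), Rational(2431, 16)), -1)) = Mul(-68879, Pow(Rational(-164127, 4096), -1)) = Mul(-68879, Rational(-4096, 164127)) = Rational(282128384, 164127)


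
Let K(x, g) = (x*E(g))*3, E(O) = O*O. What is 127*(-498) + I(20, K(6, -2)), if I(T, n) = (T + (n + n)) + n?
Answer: -63010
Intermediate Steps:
E(O) = O²
K(x, g) = 3*x*g² (K(x, g) = (x*g²)*3 = 3*x*g²)
I(T, n) = T + 3*n (I(T, n) = (T + 2*n) + n = T + 3*n)
127*(-498) + I(20, K(6, -2)) = 127*(-498) + (20 + 3*(3*6*(-2)²)) = -63246 + (20 + 3*(3*6*4)) = -63246 + (20 + 3*72) = -63246 + (20 + 216) = -63246 + 236 = -63010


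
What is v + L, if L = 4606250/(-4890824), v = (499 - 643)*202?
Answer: -71134447381/2445412 ≈ -29089.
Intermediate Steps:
v = -29088 (v = -144*202 = -29088)
L = -2303125/2445412 (L = 4606250*(-1/4890824) = -2303125/2445412 ≈ -0.94181)
v + L = -29088 - 2303125/2445412 = -71134447381/2445412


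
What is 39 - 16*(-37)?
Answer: 631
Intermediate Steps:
39 - 16*(-37) = 39 + 592 = 631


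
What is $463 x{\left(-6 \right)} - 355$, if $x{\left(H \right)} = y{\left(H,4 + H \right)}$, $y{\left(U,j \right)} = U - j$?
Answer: $-2207$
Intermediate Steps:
$x{\left(H \right)} = -4$ ($x{\left(H \right)} = H - \left(4 + H\right) = -4$)
$463 x{\left(-6 \right)} - 355 = 463 \left(-4\right) - 355 = -1852 - 355 = -2207$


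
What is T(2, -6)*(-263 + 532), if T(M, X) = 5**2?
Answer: 6725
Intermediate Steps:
T(M, X) = 25
T(2, -6)*(-263 + 532) = 25*(-263 + 532) = 25*269 = 6725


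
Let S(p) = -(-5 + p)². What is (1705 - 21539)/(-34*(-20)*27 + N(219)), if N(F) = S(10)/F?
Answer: -4343646/4020815 ≈ -1.0803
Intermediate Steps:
N(F) = -25/F (N(F) = (-(-5 + 10)²)/F = (-1*5²)/F = (-1*25)/F = -25/F)
(1705 - 21539)/(-34*(-20)*27 + N(219)) = (1705 - 21539)/(-34*(-20)*27 - 25/219) = -19834/(680*27 - 25*1/219) = -19834/(18360 - 25/219) = -19834/4020815/219 = -19834*219/4020815 = -4343646/4020815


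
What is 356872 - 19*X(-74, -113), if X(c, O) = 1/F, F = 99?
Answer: 35330309/99 ≈ 3.5687e+5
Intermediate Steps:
X(c, O) = 1/99
356872 - 19*X(-74, -113) = 356872 - 19/99 = 35330309/99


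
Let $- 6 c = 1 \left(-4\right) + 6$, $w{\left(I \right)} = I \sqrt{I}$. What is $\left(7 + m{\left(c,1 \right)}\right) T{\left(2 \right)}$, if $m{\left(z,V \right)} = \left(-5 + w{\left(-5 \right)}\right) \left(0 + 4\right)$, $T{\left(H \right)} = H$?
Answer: $-26 - 40 i \sqrt{5} \approx -26.0 - 89.443 i$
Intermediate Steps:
$w{\left(I \right)} = I^{\frac{3}{2}}$
$c = - \frac{1}{3}$ ($c = - \frac{1 \left(-4\right) + 6}{6} = - \frac{-4 + 6}{6} = \left(- \frac{1}{6}\right) 2 = - \frac{1}{3} \approx -0.33333$)
$m{\left(z,V \right)} = -20 - 20 i \sqrt{5}$ ($m{\left(z,V \right)} = \left(-5 + \left(-5\right)^{\frac{3}{2}}\right) \left(0 + 4\right) = \left(-5 - 5 i \sqrt{5}\right) 4 = -20 - 20 i \sqrt{5}$)
$\left(7 + m{\left(c,1 \right)}\right) T{\left(2 \right)} = \left(7 - \left(20 + 20 i \sqrt{5}\right)\right) 2 = \left(-13 - 20 i \sqrt{5}\right) 2 = -26 - 40 i \sqrt{5}$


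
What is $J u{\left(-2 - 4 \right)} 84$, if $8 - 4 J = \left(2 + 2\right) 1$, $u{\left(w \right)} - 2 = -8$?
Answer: $-504$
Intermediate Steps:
$u{\left(w \right)} = -6$ ($u{\left(w \right)} = 2 - 8 = -6$)
$J = 1$ ($J = 2 - \frac{\left(2 + 2\right) 1}{4} = 2 - \frac{4 \cdot 1}{4} = 2 - 1 = 1$)
$J u{\left(-2 - 4 \right)} 84 = 1 \left(-6\right) 84 = \left(-6\right) 84 = -504$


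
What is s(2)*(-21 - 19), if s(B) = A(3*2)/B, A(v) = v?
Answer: -120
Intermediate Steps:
s(B) = 6/B (s(B) = (3*2)/B = 6/B)
s(2)*(-21 - 19) = (6/2)*(-21 - 19) = (6*(1/2))*(-40) = 3*(-40) = -120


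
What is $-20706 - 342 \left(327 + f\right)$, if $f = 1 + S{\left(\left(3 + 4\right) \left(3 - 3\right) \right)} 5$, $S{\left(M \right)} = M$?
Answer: $-132882$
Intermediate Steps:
$f = 1$ ($f = 1 + \left(3 + 4\right) \left(3 - 3\right) 5 = 1 + 7 \cdot 0 \cdot 5 = 1 + 0 \cdot 5 = 1 + 0 = 1$)
$-20706 - 342 \left(327 + f\right) = -20706 - 342 \left(327 + 1\right) = -20706 - 112176 = -132882$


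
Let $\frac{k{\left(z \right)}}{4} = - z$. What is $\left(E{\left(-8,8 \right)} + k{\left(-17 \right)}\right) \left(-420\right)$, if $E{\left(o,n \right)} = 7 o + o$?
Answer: $-1680$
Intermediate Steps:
$k{\left(z \right)} = - 4 z$ ($k{\left(z \right)} = 4 \left(- z\right) = - 4 z$)
$E{\left(o,n \right)} = 8 o$
$\left(E{\left(-8,8 \right)} + k{\left(-17 \right)}\right) \left(-420\right) = \left(8 \left(-8\right) - -68\right) \left(-420\right) = \left(-64 + 68\right) \left(-420\right) = 4 \left(-420\right) = -1680$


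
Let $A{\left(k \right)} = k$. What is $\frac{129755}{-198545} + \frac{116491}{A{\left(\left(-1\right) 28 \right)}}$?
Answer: $- \frac{4626467747}{1111852} \approx -4161.0$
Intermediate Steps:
$\frac{129755}{-198545} + \frac{116491}{A{\left(\left(-1\right) 28 \right)}} = \frac{129755}{-198545} + \frac{116491}{\left(-1\right) 28} = 129755 \left(- \frac{1}{198545}\right) + \frac{116491}{-28} = - \frac{25951}{39709} + 116491 \left(- \frac{1}{28}\right) = - \frac{25951}{39709} - \frac{116491}{28} = - \frac{4626467747}{1111852}$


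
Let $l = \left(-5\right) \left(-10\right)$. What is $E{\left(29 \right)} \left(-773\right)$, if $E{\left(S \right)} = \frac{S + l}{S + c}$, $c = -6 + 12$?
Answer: $- \frac{61067}{35} \approx -1744.8$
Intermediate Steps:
$l = 50$
$c = 6$
$E{\left(S \right)} = \frac{50 + S}{6 + S}$ ($E{\left(S \right)} = \frac{S + 50}{S + 6} = \frac{50 + S}{6 + S}$)
$E{\left(29 \right)} \left(-773\right) = \frac{50 + 29}{6 + 29} \left(-773\right) = \frac{1}{35} \cdot 79 \left(-773\right) = \frac{79}{35} \left(-773\right) = - \frac{61067}{35}$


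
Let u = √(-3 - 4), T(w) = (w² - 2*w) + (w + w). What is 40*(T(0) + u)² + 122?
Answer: -158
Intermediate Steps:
T(w) = w² (T(w) = (w² - 2*w) + 2*w = w²)
u = I*√7 (u = √(-7) = I*√7 ≈ 2.6458*I)
40*(T(0) + u)² + 122 = 40*(0² + I*√7)² + 122 = 40*(0 + I*√7)² + 122 = 40*(I*√7)² + 122 = 40*(-7) + 122 = -280 + 122 = -158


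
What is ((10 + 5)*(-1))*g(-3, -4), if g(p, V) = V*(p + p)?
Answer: -360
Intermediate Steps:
g(p, V) = 2*V*p (g(p, V) = V*(2*p) = 2*V*p)
((10 + 5)*(-1))*g(-3, -4) = ((10 + 5)*(-1))*(2*(-4)*(-3)) = (15*(-1))*24 = -15*24 = -360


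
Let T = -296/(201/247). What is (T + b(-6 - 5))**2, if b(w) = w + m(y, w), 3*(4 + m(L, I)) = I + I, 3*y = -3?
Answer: 669101689/4489 ≈ 1.4905e+5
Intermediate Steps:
y = -1 (y = (1/3)*(-3) = -1)
m(L, I) = -4 + 2*I/3 (m(L, I) = -4 + (I + I)/3 = -4 + (2*I)/3 = -4 + 2*I/3)
b(w) = -4 + 5*w/3 (b(w) = w + (-4 + 2*w/3) = -4 + 5*w/3)
T = -73112/201 (T = -296/(201*(1/247)) = -296/201/247 = -296*247/201 = -73112/201 ≈ -363.74)
(T + b(-6 - 5))**2 = (-73112/201 + (-4 + 5*(-6 - 5)/3))**2 = (-73112/201 + (-4 + (5/3)*(-11)))**2 = (-73112/201 + (-4 - 55/3))**2 = (-73112/201 - 67/3)**2 = (-25867/67)**2 = 669101689/4489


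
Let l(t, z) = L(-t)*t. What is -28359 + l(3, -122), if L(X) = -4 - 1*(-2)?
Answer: -28365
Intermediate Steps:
L(X) = -2 (L(X) = -4 + 2 = -2)
l(t, z) = -2*t
-28359 + l(3, -122) = -28359 - 2*3 = -28359 - 6 = -28365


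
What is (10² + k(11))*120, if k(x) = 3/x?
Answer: 132360/11 ≈ 12033.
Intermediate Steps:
(10² + k(11))*120 = (10² + 3/11)*120 = (100 + 3*(1/11))*120 = (100 + 3/11)*120 = (1103/11)*120 = 132360/11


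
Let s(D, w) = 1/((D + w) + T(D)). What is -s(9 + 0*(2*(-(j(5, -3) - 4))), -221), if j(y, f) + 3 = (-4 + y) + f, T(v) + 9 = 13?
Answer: 1/208 ≈ 0.0048077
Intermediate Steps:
T(v) = 4 (T(v) = -9 + 13 = 4)
j(y, f) = -7 + f + y (j(y, f) = -3 + ((-4 + y) + f) = -3 + (-4 + f + y) = -7 + f + y)
s(D, w) = 1/(4 + D + w) (s(D, w) = 1/((D + w) + 4) = 1/(4 + D + w))
-s(9 + 0*(2*(-(j(5, -3) - 4))), -221) = -1/(4 + (9 + 0*(2*(-((-7 - 3 + 5) - 4)))) - 221) = -1/(4 + (9 + 0*(2*(-(-5 - 4)))) - 221) = -1/(4 + (9 + 0*(2*(-1*(-9)))) - 221) = -1/(4 + (9 + 0*(2*9)) - 221) = -1/(4 + (9 + 0*18) - 221) = -1/(4 + (9 + 0) - 221) = -1/(4 + 9 - 221) = -1/(-208) = -1*(-1/208) = 1/208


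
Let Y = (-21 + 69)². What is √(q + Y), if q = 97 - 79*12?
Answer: √1453 ≈ 38.118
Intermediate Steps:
Y = 2304 (Y = 48² = 2304)
q = -851 (q = 97 - 948 = -851)
√(q + Y) = √(-851 + 2304) = √1453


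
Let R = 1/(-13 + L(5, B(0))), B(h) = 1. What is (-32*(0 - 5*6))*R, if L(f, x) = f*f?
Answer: 80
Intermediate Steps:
L(f, x) = f**2
R = 1/12 (R = 1/(-13 + 5**2) = 1/(-13 + 25) = 1/12 ≈ 0.083333)
(-32*(0 - 5*6))*R = -32*(0 - 5*6)*(1/12) = -32*(0 - 30)*(1/12) = -32*(-30)*(1/12) = 960*(1/12) = 80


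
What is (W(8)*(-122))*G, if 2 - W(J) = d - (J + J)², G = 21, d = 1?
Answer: -658434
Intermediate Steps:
W(J) = 1 + 4*J² (W(J) = 2 - (1 - (J + J)²) = 2 - (1 - (2*J)²) = 2 - (1 - 4*J²) = 2 + (-1 + 4*J²) = 1 + 4*J²)
(W(8)*(-122))*G = ((1 + 4*8²)*(-122))*21 = ((1 + 4*64)*(-122))*21 = ((1 + 256)*(-122))*21 = (257*(-122))*21 = -31354*21 = -658434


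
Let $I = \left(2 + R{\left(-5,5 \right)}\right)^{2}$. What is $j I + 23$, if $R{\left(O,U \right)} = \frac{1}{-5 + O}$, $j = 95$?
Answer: $\frac{7319}{20} \approx 365.95$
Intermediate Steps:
$I = \frac{361}{100}$ ($I = \left(2 + \frac{1}{-5 - 5}\right)^{2} = \left(2 + \frac{1}{-10}\right)^{2} = \left(2 - \frac{1}{10}\right)^{2} = \left(\frac{19}{10}\right)^{2} = \frac{361}{100} \approx 3.61$)
$j I + 23 = 95 \cdot \frac{361}{100} + 23 = \frac{6859}{20} + 23 = \frac{7319}{20}$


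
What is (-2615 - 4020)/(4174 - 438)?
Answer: -6635/3736 ≈ -1.7760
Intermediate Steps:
(-2615 - 4020)/(4174 - 438) = -6635/3736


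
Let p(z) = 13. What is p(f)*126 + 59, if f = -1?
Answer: 1697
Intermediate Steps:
p(f)*126 + 59 = 13*126 + 59 = 1638 + 59 = 1697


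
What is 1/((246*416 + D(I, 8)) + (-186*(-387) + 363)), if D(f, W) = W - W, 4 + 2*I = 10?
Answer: 1/174681 ≈ 5.7247e-6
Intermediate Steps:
I = 3 (I = -2 + (1/2)*10 = -2 + 5 = 3)
D(f, W) = 0
1/((246*416 + D(I, 8)) + (-186*(-387) + 363)) = 1/((246*416 + 0) + (-186*(-387) + 363)) = 1/((102336 + 0) + (71982 + 363)) = 1/(102336 + 72345) = 1/174681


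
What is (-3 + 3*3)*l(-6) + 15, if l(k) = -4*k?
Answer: 159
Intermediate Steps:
(-3 + 3*3)*l(-6) + 15 = (-3 + 3*3)*(-4*(-6)) + 15 = (-3 + 9)*24 + 15 = 6*24 + 15 = 144 + 15 = 159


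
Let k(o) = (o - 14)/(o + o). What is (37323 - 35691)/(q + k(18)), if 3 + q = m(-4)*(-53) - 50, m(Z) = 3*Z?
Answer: 459/164 ≈ 2.7988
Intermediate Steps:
k(o) = (-14 + o)/(2*o) (k(o) = (-14 + o)/((2*o)) = (-14 + o)*(1/(2*o)) = (-14 + o)/(2*o))
q = 583 (q = -3 + ((3*(-4))*(-53) - 50) = -3 + (-12*(-53) - 50) = -3 + (636 - 50) = -3 + 586 = 583)
(37323 - 35691)/(q + k(18)) = (37323 - 35691)/(583 + (½)*(-14 + 18)/18) = 1632/(583 + (½)*(1/18)*4) = 1632/(583 + ⅑) = 1632/(5248/9) = 1632*(9/5248) = 459/164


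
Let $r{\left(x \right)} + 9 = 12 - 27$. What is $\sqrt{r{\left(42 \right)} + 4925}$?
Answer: $13 \sqrt{29} \approx 70.007$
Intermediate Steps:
$r{\left(x \right)} = -24$ ($r{\left(x \right)} = -9 + \left(12 - 27\right) = -9 - 15 = -24$)
$\sqrt{r{\left(42 \right)} + 4925} = \sqrt{-24 + 4925} = \sqrt{4901} = 13 \sqrt{29}$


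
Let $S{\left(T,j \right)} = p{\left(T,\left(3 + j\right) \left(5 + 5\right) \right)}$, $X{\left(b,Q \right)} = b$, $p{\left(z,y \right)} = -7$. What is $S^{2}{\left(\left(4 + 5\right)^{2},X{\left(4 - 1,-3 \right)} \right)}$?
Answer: $49$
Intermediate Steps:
$S{\left(T,j \right)} = -7$
$S^{2}{\left(\left(4 + 5\right)^{2},X{\left(4 - 1,-3 \right)} \right)} = \left(-7\right)^{2} = 49$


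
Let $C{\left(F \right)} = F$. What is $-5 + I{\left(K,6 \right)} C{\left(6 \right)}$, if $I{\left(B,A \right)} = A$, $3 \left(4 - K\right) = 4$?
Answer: $31$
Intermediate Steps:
$K = \frac{8}{3}$ ($K = 4 - \frac{4}{3} = \frac{8}{3} \approx 2.6667$)
$-5 + I{\left(K,6 \right)} C{\left(6 \right)} = -5 + 6 \cdot 6 = -5 + 36 = 31$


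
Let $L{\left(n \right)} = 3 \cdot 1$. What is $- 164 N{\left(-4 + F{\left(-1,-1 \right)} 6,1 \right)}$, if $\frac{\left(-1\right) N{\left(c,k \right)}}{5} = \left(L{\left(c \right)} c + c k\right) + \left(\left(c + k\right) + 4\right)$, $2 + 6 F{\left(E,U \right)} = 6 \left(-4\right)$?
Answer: $-118900$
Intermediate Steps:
$L{\left(n \right)} = 3$
$F{\left(E,U \right)} = - \frac{13}{3}$ ($F{\left(E,U \right)} = - \frac{1}{3} + \frac{6 \left(-4\right)}{6} = - \frac{1}{3} + \frac{1}{6} \left(-24\right) = - \frac{1}{3} - 4 = - \frac{13}{3}$)
$N{\left(c,k \right)} = -20 - 20 c - 5 k - 5 c k$ ($N{\left(c,k \right)} = - 5 \left(\left(3 c + c k\right) + \left(\left(c + k\right) + 4\right)\right) = - 5 \left(\left(3 c + c k\right) + \left(4 + c + k\right)\right) = - 5 \left(4 + k + 4 c + c k\right) = -20 - 20 c - 5 k - 5 c k$)
$- 164 N{\left(-4 + F{\left(-1,-1 \right)} 6,1 \right)} = - 164 \left(-20 - 20 \left(-4 - 26\right) - 5 - 5 \left(-4 - 26\right) 1\right) = - 164 \left(-20 - -600 - 5 - \left(-150\right) 1\right) = - 164 \left(-20 + 600 - 5 + 150\right) = \left(-164\right) 725 = -118900$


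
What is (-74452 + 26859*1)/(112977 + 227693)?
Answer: -47593/340670 ≈ -0.13970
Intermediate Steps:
(-74452 + 26859*1)/(112977 + 227693) = (-74452 + 26859)/340670 = -47593*1/340670 = -47593/340670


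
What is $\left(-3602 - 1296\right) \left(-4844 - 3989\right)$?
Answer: $43264034$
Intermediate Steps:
$\left(-3602 - 1296\right) \left(-4844 - 3989\right) = \left(-4898\right) \left(-8833\right) = 43264034$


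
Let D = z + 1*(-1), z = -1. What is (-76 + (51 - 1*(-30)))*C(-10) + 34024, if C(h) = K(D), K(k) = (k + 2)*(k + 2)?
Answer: 34024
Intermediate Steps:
D = -2 (D = -1 + 1*(-1) = -1 - 1 = -2)
K(k) = (2 + k)² (K(k) = (2 + k)*(2 + k) = (2 + k)²)
C(h) = 0 (C(h) = (2 - 2)² = 0² = 0)
(-76 + (51 - 1*(-30)))*C(-10) + 34024 = (-76 + (51 - 1*(-30)))*0 + 34024 = (-76 + (51 + 30))*0 + 34024 = (-76 + 81)*0 + 34024 = 5*0 + 34024 = 0 + 34024 = 34024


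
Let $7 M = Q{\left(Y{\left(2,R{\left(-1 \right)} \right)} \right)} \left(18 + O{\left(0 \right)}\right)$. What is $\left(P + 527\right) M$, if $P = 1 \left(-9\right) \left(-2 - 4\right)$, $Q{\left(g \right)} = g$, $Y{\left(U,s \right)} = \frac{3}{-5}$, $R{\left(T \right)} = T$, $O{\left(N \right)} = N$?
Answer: $- \frac{4482}{5} \approx -896.4$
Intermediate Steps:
$Y{\left(U,s \right)} = - \frac{3}{5}$ ($Y{\left(U,s \right)} = 3 \left(- \frac{1}{5}\right) = - \frac{3}{5}$)
$P = 54$ ($P = \left(-9\right) \left(-6\right) = 54$)
$M = - \frac{54}{35}$ ($M = \frac{\left(- \frac{3}{5}\right) \left(18 + 0\right)}{7} = \frac{\left(- \frac{3}{5}\right) 18}{7} = \frac{1}{7} \left(- \frac{54}{5}\right) = - \frac{54}{35} \approx -1.5429$)
$\left(P + 527\right) M = \left(54 + 527\right) \left(- \frac{54}{35}\right) = 581 \left(- \frac{54}{35}\right) = - \frac{4482}{5}$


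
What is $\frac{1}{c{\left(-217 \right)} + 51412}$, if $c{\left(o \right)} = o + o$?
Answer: $\frac{1}{50978} \approx 1.9616 \cdot 10^{-5}$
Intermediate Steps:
$c{\left(o \right)} = 2 o$
$\frac{1}{c{\left(-217 \right)} + 51412} = \frac{1}{2 \left(-217\right) + 51412} = \frac{1}{-434 + 51412} = \frac{1}{50978}$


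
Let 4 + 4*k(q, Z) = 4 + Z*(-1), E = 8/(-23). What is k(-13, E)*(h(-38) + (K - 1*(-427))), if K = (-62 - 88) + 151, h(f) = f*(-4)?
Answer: 1160/23 ≈ 50.435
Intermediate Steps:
E = -8/23 (E = 8*(-1/23) = -8/23 ≈ -0.34783)
k(q, Z) = -Z/4 (k(q, Z) = -1 + (4 + Z*(-1))/4 = -1 + (4 - Z)/4 = -1 + (1 - Z/4) = -Z/4)
h(f) = -4*f
K = 1 (K = -150 + 151 = 1)
k(-13, E)*(h(-38) + (K - 1*(-427))) = (-¼*(-8/23))*(-4*(-38) + (1 - 1*(-427))) = 2*(152 + (1 + 427))/23 = 2*(152 + 428)/23 = (2/23)*580 = 1160/23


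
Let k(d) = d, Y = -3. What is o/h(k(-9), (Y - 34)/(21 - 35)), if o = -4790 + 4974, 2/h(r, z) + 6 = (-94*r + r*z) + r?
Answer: 519846/7 ≈ 74264.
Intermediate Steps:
h(r, z) = 2/(-6 - 93*r + r*z) (h(r, z) = 2/(-6 + ((-94*r + r*z) + r)) = 2/(-6 + (-93*r + r*z)) = 2/(-6 - 93*r + r*z))
o = 184
o/h(k(-9), (Y - 34)/(21 - 35)) = 184/((2/(-6 - 93*(-9) - 9*(-3 - 34)/(21 - 35)))) = 184/((2/(-6 + 837 - (-333)/(-14)))) = 184/((2/(-6 + 837 - (-333)*(-1)/14))) = 184/((2/(-6 + 837 - 9*37/14))) = 184/((2/(-6 + 837 - 333/14))) = 184/((2/(11301/14))) = 184/((2*(14/11301))) = 184/(28/11301) = 184*(11301/28) = 519846/7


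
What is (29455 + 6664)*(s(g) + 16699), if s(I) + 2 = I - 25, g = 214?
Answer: 609905434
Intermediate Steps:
s(I) = -27 + I (s(I) = -2 + (I - 25) = -2 + (-25 + I) = -27 + I)
(29455 + 6664)*(s(g) + 16699) = (29455 + 6664)*((-27 + 214) + 16699) = 36119*(187 + 16699) = 36119*16886 = 609905434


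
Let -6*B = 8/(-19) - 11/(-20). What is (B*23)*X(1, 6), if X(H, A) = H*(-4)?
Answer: 1127/570 ≈ 1.9772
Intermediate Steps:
X(H, A) = -4*H
B = -49/2280 (B = -(8/(-19) - 11/(-20))/6 = -(8*(-1/19) - 11*(-1/20))/6 = -(-8/19 + 11/20)/6 = -⅙*49/380 = -49/2280 ≈ -0.021491)
(B*23)*X(1, 6) = (-49/2280*23)*(-4*1) = -1127/2280*(-4) = 1127/570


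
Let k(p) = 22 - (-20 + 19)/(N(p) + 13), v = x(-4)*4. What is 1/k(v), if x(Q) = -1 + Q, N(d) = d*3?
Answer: 47/1033 ≈ 0.045499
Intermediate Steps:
N(d) = 3*d
v = -20 (v = (-1 - 4)*4 = -5*4 = -20)
k(p) = 22 + 1/(13 + 3*p) (k(p) = 22 - (-20 + 19)/(3*p + 13) = 22 - (-1)/(13 + 3*p) = 22 + 1/(13 + 3*p))
1/k(v) = 1/((287 + 66*(-20))/(13 + 3*(-20))) = 1/((287 - 1320)/(13 - 60)) = 1/(-1033/(-47)) = 1/(-1/47*(-1033)) = 1/(1033/47) = 47/1033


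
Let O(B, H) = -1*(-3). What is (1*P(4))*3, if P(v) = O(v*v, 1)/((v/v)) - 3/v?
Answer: 27/4 ≈ 6.7500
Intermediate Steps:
O(B, H) = 3
P(v) = 3 - 3/v (P(v) = 3/((v/v)) - 3/v = 3/1 - 3/v = 3*1 - 3/v = 3 - 3/v)
(1*P(4))*3 = (1*(3 - 3/4))*3 = (1*(3 - 3*¼))*3 = (1*(3 - ¾))*3 = (1*(9/4))*3 = (9/4)*3 = 27/4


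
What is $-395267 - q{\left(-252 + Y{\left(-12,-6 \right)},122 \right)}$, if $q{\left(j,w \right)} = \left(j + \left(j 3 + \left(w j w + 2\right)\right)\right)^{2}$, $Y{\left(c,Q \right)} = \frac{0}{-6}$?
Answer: $-14075808542343$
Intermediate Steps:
$Y{\left(c,Q \right)} = 0$ ($Y{\left(c,Q \right)} = 0 \left(- \frac{1}{6}\right) = 0$)
$q{\left(j,w \right)} = \left(2 + 4 j + j w^{2}\right)^{2}$ ($q{\left(j,w \right)} = \left(j + \left(3 j + \left(j w w + 2\right)\right)\right)^{2} = \left(j + \left(3 j + \left(j w^{2} + 2\right)\right)\right)^{2} = \left(j + \left(3 j + \left(2 + j w^{2}\right)\right)\right)^{2} = \left(j + \left(2 + 3 j + j w^{2}\right)\right)^{2} = \left(2 + 4 j + j w^{2}\right)^{2}$)
$-395267 - q{\left(-252 + Y{\left(-12,-6 \right)},122 \right)} = -395267 - \left(2 + 4 \left(-252 + 0\right) + \left(-252 + 0\right) 122^{2}\right)^{2} = -395267 - \left(2 + 4 \left(-252\right) - 3750768\right)^{2} = -395267 - \left(2 - 1008 - 3750768\right)^{2} = -395267 - \left(-3751774\right)^{2} = -395267 - 14075808147076 = -14075808542343$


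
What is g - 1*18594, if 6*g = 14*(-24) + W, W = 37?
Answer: -111863/6 ≈ -18644.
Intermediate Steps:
g = -299/6 (g = (14*(-24) + 37)/6 = (-336 + 37)/6 = (⅙)*(-299) = -299/6 ≈ -49.833)
g - 1*18594 = -299/6 - 1*18594 = -299/6 - 18594 = -111863/6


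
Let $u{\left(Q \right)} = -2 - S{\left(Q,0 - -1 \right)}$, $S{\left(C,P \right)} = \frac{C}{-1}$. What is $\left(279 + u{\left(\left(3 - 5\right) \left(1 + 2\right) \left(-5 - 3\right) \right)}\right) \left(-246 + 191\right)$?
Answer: $-17875$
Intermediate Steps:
$S{\left(C,P \right)} = - C$ ($S{\left(C,P \right)} = C \left(-1\right) = - C$)
$u{\left(Q \right)} = -2 + Q$ ($u{\left(Q \right)} = -2 - - Q = -2 + Q$)
$\left(279 + u{\left(\left(3 - 5\right) \left(1 + 2\right) \left(-5 - 3\right) \right)}\right) \left(-246 + 191\right) = \left(279 - \left(2 - \left(3 - 5\right) \left(1 + 2\right) \left(-5 - 3\right)\right)\right) \left(-246 + 191\right) = \left(279 - \left(2 - \left(-2\right) 3 \left(-8\right)\right)\right) \left(-55\right) = \left(279 - -46\right) \left(-55\right) = \left(279 + \left(-2 + 48\right)\right) \left(-55\right) = \left(279 + 46\right) \left(-55\right) = 325 \left(-55\right) = -17875$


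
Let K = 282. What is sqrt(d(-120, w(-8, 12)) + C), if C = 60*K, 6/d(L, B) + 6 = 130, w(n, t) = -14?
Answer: sqrt(65040666)/62 ≈ 130.08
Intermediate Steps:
d(L, B) = 3/62 (d(L, B) = 6/(-6 + 130) = 6/124 = 6*(1/124) = 3/62)
C = 16920 (C = 60*282 = 16920)
sqrt(d(-120, w(-8, 12)) + C) = sqrt(3/62 + 16920) = sqrt(1049043/62) = sqrt(65040666)/62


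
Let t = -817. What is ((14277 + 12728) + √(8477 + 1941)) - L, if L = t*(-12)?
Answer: 17201 + √10418 ≈ 17303.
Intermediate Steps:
L = 9804 (L = -817*(-12) = 9804)
((14277 + 12728) + √(8477 + 1941)) - L = ((14277 + 12728) + √(8477 + 1941)) - 1*9804 = (27005 + √10418) - 9804 = 17201 + √10418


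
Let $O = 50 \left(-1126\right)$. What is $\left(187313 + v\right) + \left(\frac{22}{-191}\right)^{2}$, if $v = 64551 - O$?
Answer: $\frac{11242131368}{36481} \approx 3.0816 \cdot 10^{5}$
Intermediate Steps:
$O = -56300$
$v = 120851$ ($v = 64551 - -56300 = 64551 + 56300 = 120851$)
$\left(187313 + v\right) + \left(\frac{22}{-191}\right)^{2} = \left(187313 + 120851\right) + \left(\frac{22}{-191}\right)^{2} = 308164 + \left(22 \left(- \frac{1}{191}\right)\right)^{2} = 308164 + \left(- \frac{22}{191}\right)^{2} = 308164 + \frac{484}{36481} = \frac{11242131368}{36481}$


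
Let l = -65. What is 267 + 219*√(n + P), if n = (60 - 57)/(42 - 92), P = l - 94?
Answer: 267 + 219*I*√15906/10 ≈ 267.0 + 2762.0*I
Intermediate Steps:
P = -159 (P = -65 - 94 = -159)
n = -3/50 (n = 3/(-50) = 3*(-1/50) = -3/50 ≈ -0.060000)
267 + 219*√(n + P) = 267 + 219*√(-3/50 - 159) = 267 + 219*√(-7953/50) = 267 + 219*(I*√15906/10) = 267 + 219*I*√15906/10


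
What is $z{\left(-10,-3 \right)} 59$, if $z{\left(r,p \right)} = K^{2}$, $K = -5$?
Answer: $1475$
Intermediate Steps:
$z{\left(r,p \right)} = 25$ ($z{\left(r,p \right)} = \left(-5\right)^{2} = 25$)
$z{\left(-10,-3 \right)} 59 = 25 \cdot 59 = 1475$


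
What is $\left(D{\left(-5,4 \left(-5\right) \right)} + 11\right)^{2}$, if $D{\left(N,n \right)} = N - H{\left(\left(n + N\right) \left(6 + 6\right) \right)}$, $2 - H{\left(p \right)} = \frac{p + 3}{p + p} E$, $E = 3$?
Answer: $\frac{1203409}{40000} \approx 30.085$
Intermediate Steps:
$H{\left(p \right)} = 2 - \frac{3 \left(3 + p\right)}{2 p}$ ($H{\left(p \right)} = 2 - \frac{p + 3}{p + p} 3 = 2 - \frac{3 + p}{2 p} 3 = 2 - \frac{3 \left(3 + p\right)}{2 p}$)
$D{\left(N,n \right)} = N - \frac{-9 + 12 N + 12 n}{2 \left(12 N + 12 n\right)}$ ($D{\left(N,n \right)} = N - \frac{-9 + \left(n + N\right) \left(6 + 6\right)}{2 \left(n + N\right) \left(6 + 6\right)} = N - \frac{-9 + \left(N + n\right) 12}{2 \left(N + n\right) 12} = N - \frac{-9 + \left(12 N + 12 n\right)}{2 \left(12 N + 12 n\right)} = N - \frac{-9 + 12 N + 12 n}{2 \left(12 N + 12 n\right)}$)
$\left(D{\left(-5,4 \left(-5\right) \right)} + 11\right)^{2} = \left(\frac{\frac{3}{8} - - \frac{5}{2} - \frac{4 \left(-5\right)}{2} - 5 \left(-5 + 4 \left(-5\right)\right)}{-5 + 4 \left(-5\right)} + 11\right)^{2} = \left(\frac{\frac{3}{8} + \frac{5}{2} - -10 - 5 \left(-5 - 20\right)}{-5 - 20} + 11\right)^{2} = \left(\frac{\frac{3}{8} + \frac{5}{2} + 10 - -125}{-25} + 11\right)^{2} = \left(- \frac{\frac{3}{8} + \frac{5}{2} + 10 + 125}{25} + 11\right)^{2} = \left(\left(- \frac{1}{25}\right) \frac{1103}{8} + 11\right)^{2} = \left(- \frac{1103}{200} + 11\right)^{2} = \left(\frac{1097}{200}\right)^{2} = \frac{1203409}{40000}$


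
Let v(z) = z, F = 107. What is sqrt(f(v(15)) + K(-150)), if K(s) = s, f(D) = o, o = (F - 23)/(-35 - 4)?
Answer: I*sqrt(25714)/13 ≈ 12.335*I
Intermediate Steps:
o = -28/13 (o = (107 - 23)/(-35 - 4) = 84/(-39) = 84*(-1/39) = -28/13 ≈ -2.1538)
f(D) = -28/13
sqrt(f(v(15)) + K(-150)) = sqrt(-28/13 - 150) = sqrt(-1978/13) = I*sqrt(25714)/13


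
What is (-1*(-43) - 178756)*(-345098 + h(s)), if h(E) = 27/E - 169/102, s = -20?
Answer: 20969172321417/340 ≈ 6.1674e+10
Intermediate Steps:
h(E) = -169/102 + 27/E (h(E) = 27/E - 169*1/102 = 27/E - 169/102 = -169/102 + 27/E)
(-1*(-43) - 178756)*(-345098 + h(s)) = (-1*(-43) - 178756)*(-345098 + (-169/102 + 27/(-20))) = (43 - 178756)*(-345098 + (-169/102 + 27*(-1/20))) = -178713*(-345098 + (-169/102 - 27/20)) = -178713*(-345098 - 3067/1020) = -178713*(-352003027/1020) = 20969172321417/340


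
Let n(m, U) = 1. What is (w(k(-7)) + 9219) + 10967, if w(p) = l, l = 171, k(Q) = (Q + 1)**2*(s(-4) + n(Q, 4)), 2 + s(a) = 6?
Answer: 20357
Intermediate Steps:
s(a) = 4 (s(a) = -2 + 6 = 4)
k(Q) = 5*(1 + Q)**2 (k(Q) = (Q + 1)**2*(4 + 1) = (1 + Q)**2*5 = 5*(1 + Q)**2)
w(p) = 171
(w(k(-7)) + 9219) + 10967 = (171 + 9219) + 10967 = 9390 + 10967 = 20357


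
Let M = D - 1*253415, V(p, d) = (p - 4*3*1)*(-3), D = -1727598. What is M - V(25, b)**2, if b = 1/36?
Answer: -1982534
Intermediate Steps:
b = 1/36 ≈ 0.027778
V(p, d) = 36 - 3*p (V(p, d) = (p - 12*1)*(-3) = (p - 12)*(-3) = (-12 + p)*(-3) = 36 - 3*p)
M = -1981013 (M = -1727598 - 1*253415 = -1727598 - 253415 = -1981013)
M - V(25, b)**2 = -1981013 - (36 - 3*25)**2 = -1981013 - (36 - 75)**2 = -1981013 - 1*(-39)**2 = -1981013 - 1*1521 = -1981013 - 1521 = -1982534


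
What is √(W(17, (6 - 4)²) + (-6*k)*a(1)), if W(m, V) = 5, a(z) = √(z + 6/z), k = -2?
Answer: √(5 + 12*√7) ≈ 6.0621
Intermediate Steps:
√(W(17, (6 - 4)²) + (-6*k)*a(1)) = √(5 + (-6*(-2))*√(1 + 6/1)) = √(5 + 12*√(1 + 6*1)) = √(5 + 12*√(1 + 6)) = √(5 + 12*√7)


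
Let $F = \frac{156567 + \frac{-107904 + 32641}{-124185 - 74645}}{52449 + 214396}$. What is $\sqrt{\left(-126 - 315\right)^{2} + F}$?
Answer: $\frac{\sqrt{21898806432394514083052842}}{10611358270} \approx 441.0$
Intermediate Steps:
$F = \frac{31130291873}{53056791350}$ ($F = \frac{156567 - \frac{75263}{-198830}}{266845} = \left(156567 - - \frac{75263}{198830}\right) \frac{1}{266845} = \left(156567 + \frac{75263}{198830}\right) \frac{1}{266845} = \frac{31130291873}{198830} \cdot \frac{1}{266845} = \frac{31130291873}{53056791350} \approx 0.58673$)
$\sqrt{\left(-126 - 315\right)^{2} + F} = \sqrt{\left(-126 - 315\right)^{2} + \frac{31130291873}{53056791350}} = \sqrt{\left(-441\right)^{2} + \frac{31130291873}{53056791350}} = \sqrt{194481 + \frac{31130291873}{53056791350}} = \sqrt{\frac{10318568968831223}{53056791350}} = \frac{\sqrt{21898806432394514083052842}}{10611358270}$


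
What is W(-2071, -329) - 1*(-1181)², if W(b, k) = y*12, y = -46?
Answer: -1395313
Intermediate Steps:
W(b, k) = -552 (W(b, k) = -46*12 = -552)
W(-2071, -329) - 1*(-1181)² = -552 - 1*(-1181)² = -552 - 1*1394761 = -552 - 1394761 = -1395313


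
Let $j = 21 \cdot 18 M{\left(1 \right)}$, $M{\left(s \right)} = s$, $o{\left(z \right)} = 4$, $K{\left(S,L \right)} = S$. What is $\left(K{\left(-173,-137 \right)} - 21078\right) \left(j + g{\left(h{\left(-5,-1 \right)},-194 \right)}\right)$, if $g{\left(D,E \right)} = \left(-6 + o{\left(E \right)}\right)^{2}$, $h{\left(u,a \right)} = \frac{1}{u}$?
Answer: $-8117882$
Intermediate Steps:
$j = 378$ ($j = 21 \cdot 18 \cdot 1 = 378 \cdot 1 = 378$)
$g{\left(D,E \right)} = 4$ ($g{\left(D,E \right)} = \left(-6 + 4\right)^{2} = \left(-2\right)^{2} = 4$)
$\left(K{\left(-173,-137 \right)} - 21078\right) \left(j + g{\left(h{\left(-5,-1 \right)},-194 \right)}\right) = \left(-173 - 21078\right) \left(378 + 4\right) = \left(-21251\right) 382 = -8117882$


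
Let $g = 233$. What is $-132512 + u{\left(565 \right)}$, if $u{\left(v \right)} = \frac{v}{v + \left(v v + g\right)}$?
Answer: $- \frac{42406887211}{320023} \approx -1.3251 \cdot 10^{5}$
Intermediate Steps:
$u{\left(v \right)} = \frac{v}{233 + v + v^{2}}$ ($u{\left(v \right)} = \frac{v}{v + \left(v v + 233\right)} = \frac{v}{v + \left(v^{2} + 233\right)} = \frac{v}{v + \left(233 + v^{2}\right)} = \frac{v}{233 + v + v^{2}}$)
$-132512 + u{\left(565 \right)} = -132512 + \frac{565}{233 + 565 + 565^{2}} = -132512 + \frac{565}{233 + 565 + 319225} = -132512 + \frac{565}{320023} = - \frac{42406887211}{320023}$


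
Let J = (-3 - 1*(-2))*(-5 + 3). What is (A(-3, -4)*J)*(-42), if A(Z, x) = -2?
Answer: 168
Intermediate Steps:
J = 2 (J = (-3 + 2)*(-2) = -1*(-2) = 2)
(A(-3, -4)*J)*(-42) = -2*2*(-42) = -4*(-42) = 168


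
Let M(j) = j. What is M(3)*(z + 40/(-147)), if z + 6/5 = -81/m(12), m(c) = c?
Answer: -24173/980 ≈ -24.666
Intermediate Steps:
z = -159/20 (z = -6/5 - 81/12 = -6/5 - 81*1/12 = -6/5 - 27/4 = -159/20 ≈ -7.9500)
M(3)*(z + 40/(-147)) = 3*(-159/20 + 40/(-147)) = 3*(-159/20 + 40*(-1/147)) = 3*(-159/20 - 40/147) = 3*(-24173/2940) = -24173/980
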